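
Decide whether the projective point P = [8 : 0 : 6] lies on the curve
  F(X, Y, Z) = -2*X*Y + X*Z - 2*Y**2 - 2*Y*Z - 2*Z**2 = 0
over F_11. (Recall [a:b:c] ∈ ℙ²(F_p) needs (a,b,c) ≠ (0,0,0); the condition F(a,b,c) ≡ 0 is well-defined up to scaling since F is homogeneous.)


F(8,0,6) ≡ 9 (mod 11); P is NOT on the curve.

Evaluate F(8, 0, 6) term-by-term (mod 11).
  -2*X*Y ↦ -2·8·0·1 = 0
  X*Z ↦ 1·8·1·6 = 48
  -2*Y**2 ↦ -2·1·0·1 = 0
  -2*Y*Z ↦ -2·1·0·6 = 0
  -2*Z**2 ↦ -2·1·1·36 = -72
Sum: F(8, 0, 6) = (0) + (48) + (0) + (0) + (-72) = -24.
Reducing mod 11: -24 ≡ 9 (mod 11).
Since F(a, b, c) ≡ 9 ≠ 0 (mod 11), P does NOT lie on the curve.


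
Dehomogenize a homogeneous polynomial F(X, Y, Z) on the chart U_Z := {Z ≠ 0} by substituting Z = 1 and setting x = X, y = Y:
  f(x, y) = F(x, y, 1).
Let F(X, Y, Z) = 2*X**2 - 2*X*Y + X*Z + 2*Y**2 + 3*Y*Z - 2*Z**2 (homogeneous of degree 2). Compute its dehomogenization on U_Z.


f(x, y) = 2*x**2 - 2*x*y + x + 2*y**2 + 3*y - 2

On U_Z we set Z = 1. Each monomial c·X^i·Y^j·Z^k in F becomes c·x^i·y^j·1^k = c·x^i·y^j.
Substituting Z = 1: F(X, Y, 1) = 2*x**2 - 2*x*y + x + 2*y**2 + 3*y - 2.
Note: deg(f) ≤ deg(F) = 2; strict inequality happens when F is divisible by Z (lost terms).


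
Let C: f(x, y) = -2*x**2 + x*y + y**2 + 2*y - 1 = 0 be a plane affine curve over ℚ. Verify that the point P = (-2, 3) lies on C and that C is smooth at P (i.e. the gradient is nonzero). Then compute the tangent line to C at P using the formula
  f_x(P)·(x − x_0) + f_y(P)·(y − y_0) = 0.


Tangent line at P: 11*x + 6*y + 4 = 0.

Step 1: f(-2, 3) = 0, so P lies on C.
Step 2: partial derivatives
  f_x(x, y) = -4*x + y, f_y(x, y) = x + 2*y + 2.
  f_x(P) = 11, f_y(P) = 6 (gradient nonzero, so P is smooth).
Step 3: tangent line at P: 11·(x − -2) + 6·(y − 3) = 0.
Expanding: 11*x + 6*y + 4 = 0.


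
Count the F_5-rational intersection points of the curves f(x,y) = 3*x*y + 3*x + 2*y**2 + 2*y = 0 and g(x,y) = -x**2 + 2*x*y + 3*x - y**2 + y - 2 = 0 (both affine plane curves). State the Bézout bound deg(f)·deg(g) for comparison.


Common zeros: {(3, 3), (3, 4)}; count = 2; Bézout bound = 4.

deg(f) = 2, deg(g) = 2, so Bézout bound = 4.
Scan x ∈ F_5. For each x, list the y ∈ F_5 with f(x, y) ≡ 0 and those with g(x, y) ≡ 0 (mod 5); the common zeros in that column are the intersection.
  x = 0: f ≡ 0 at y ∈ {0, 4}; g ≡ 0 at y ∈ ∅; common: ∅.
  x = 1: f ≡ 0 at y ∈ {1, 4}; g ≡ 0 at y ∈ {0, 3}; common: ∅.
  x = 2: f ≡ 0 at y ∈ {2, 4}; g ≡ 0 at y ∈ {0}; common: ∅.
  x = 3: f ≡ 0 at y ∈ {3, 4}; g ≡ 0 at y ∈ {3, 4}; common: {3, 4}.
  x = 4: f ≡ 0 at y ∈ {4}; g ≡ 0 at y ∈ ∅; common: ∅.
Collecting: common zeros = {(3, 3), (3, 4)}, so the count is 2.
Comparison with the Bézout bound: 2 ≤ 4 = deg(f)·deg(g), as expected for curves with no common component (the affine F_5-count falls short of the bound because intersections may lie at infinity, over extension fields, or carry multiplicity).


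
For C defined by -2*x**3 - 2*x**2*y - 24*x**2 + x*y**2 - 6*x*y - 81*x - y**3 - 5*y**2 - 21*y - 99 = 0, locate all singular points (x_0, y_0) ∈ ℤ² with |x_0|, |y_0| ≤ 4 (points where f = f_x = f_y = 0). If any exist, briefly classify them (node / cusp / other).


Singular points: {(-3, -3)}; classification: cusp.

Compute partial derivatives:
  f_x = -6*x**2 - 4*x*y - 48*x + y**2 - 6*y - 81.
  f_y = -2*x**2 + 2*x*y - 6*x - 3*y**2 - 10*y - 21.
Scan x_0 ∈ {−4, ..., 4}. For each x_0, f_y(x_0, y) is a polynomial in y; find its integer roots y ∈ {−4, ..., 4}, then test f_x and f at those candidates.
  x = -4: f_y(-4, y) = -3*y**2 - 18*y - 29; no integer root y with |y| ≤ 4.
  x = -3: f_y(-3, y) = -3*y**2 - 16*y - 21; vanishes at y ∈ {-3}. (-3, -3): f_x = 0, f = 0 — SINGULAR.
  x = -2: f_y(-2, y) = -3*y**2 - 14*y - 17; no integer root y with |y| ≤ 4.
  x = -1: f_y(-1, y) = -3*y**2 - 12*y - 17; no integer root y with |y| ≤ 4.
  x = 0: f_y(0, y) = -3*y**2 - 10*y - 21; no integer root y with |y| ≤ 4.
  x = 1: f_y(1, y) = -3*y**2 - 8*y - 29; no integer root y with |y| ≤ 4.
  x = 2: f_y(2, y) = -3*y**2 - 6*y - 41; no integer root y with |y| ≤ 4.
  x = 3: f_y(3, y) = -3*y**2 - 4*y - 57; no integer root y with |y| ≤ 4.
  x = 4: f_y(4, y) = -3*y**2 - 2*y - 77; no integer root y with |y| ≤ 4.
Only singular point on the grid: (-3, -3).
Classify: substitute x = -3 + u, y = -3 + v and expand: f = -2*u**3 - 2*u**2*v + u*v**2 - v**3 + v**2.
No constant or linear terms (consistent with a singular point). Quadratic part: v**2. Cubic part: -2*u**3 - 2*u**2*v + u*v**2 - v**3.
The quadratic part v**2 is a perfect square, so there is a single (double) tangent line v = 0, i.e. y = -3. Restricting the cubic part to that line (v = 0) leaves -2*u**3 ≠ 0, so f is not divisible by v and the branch is v² ≈ 2*u**3 to lowest order — this is a cusp.
Classification: cusp.


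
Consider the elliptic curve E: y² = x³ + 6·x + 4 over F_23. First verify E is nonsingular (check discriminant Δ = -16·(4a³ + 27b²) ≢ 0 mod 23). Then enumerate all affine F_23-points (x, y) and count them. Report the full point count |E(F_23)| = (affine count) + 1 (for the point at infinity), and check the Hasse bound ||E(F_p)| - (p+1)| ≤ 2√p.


Affine points = {(0, 2), (0, 21), (2, 1), (2, 22), (3, 7), (3, 16), (4, 0), (6, 7), (6, 16), (8, 9), (8, 14), (10, 11), (10, 12), (13, 5), (13, 18), (14, 7), (14, 16), (19, 10), (19, 13)}; affine count = 19; |E(F_23)| = 20.

Discriminant check: Δ ∝ 4a³ + 27b² = 4·6³ + 27·4² = 4·216 + 27·16 ≡ 8 (mod 23). Nonzero ⇒ E is nonsingular.
For each x ∈ F_23, compute rhs = x³ + 6·x + 4 mod 23, then count y ∈ F_23 with y² ≡ rhs.
  x = 0: rhs = 4, matching y values: 2, 21 (2 points).
  x = 1: rhs = 11, matching y values: none (0 points).
  x = 2: rhs = 1, matching y values: 1, 22 (2 points).
  x = 3: rhs = 3, matching y values: 7, 16 (2 points).
  x = 4: rhs = 0, matching y values: 0 (1 points).
  x = 5: rhs = 21, matching y values: none (0 points).
  x = 6: rhs = 3, matching y values: 7, 16 (2 points).
  x = 7: rhs = 21, matching y values: none (0 points).
  x = 8: rhs = 12, matching y values: 9, 14 (2 points).
  x = 9: rhs = 5, matching y values: none (0 points).
  x = 10: rhs = 6, matching y values: 11, 12 (2 points).
  x = 11: rhs = 21, matching y values: none (0 points).
  x = 12: rhs = 10, matching y values: none (0 points).
  x = 13: rhs = 2, matching y values: 5, 18 (2 points).
  x = 14: rhs = 3, matching y values: 7, 16 (2 points).
  x = 15: rhs = 19, matching y values: none (0 points).
  x = 16: rhs = 10, matching y values: none (0 points).
  x = 17: rhs = 5, matching y values: none (0 points).
  x = 18: rhs = 10, matching y values: none (0 points).
  x = 19: rhs = 8, matching y values: 10, 13 (2 points).
  x = 20: rhs = 5, matching y values: none (0 points).
  x = 21: rhs = 7, matching y values: none (0 points).
  x = 22: rhs = 20, matching y values: none (0 points).
Total affine count: 19.
Full point count |E(F_23)| = 19 + 1 = 20.
Hasse bound: |20 − (23+1)| = |-4| = 4 ≤ 2√23 ≈ 9.5917 ✓.


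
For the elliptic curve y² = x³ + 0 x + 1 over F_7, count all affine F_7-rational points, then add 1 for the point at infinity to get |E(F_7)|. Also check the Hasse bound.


Affine points = {(0, 1), (0, 6), (1, 3), (1, 4), (2, 3), (2, 4), (3, 0), (4, 3), (4, 4), (5, 0), (6, 0)}; affine count = 11; |E(F_7)| = 12.

Discriminant check: Δ ∝ 4a³ + 27b² = 4·0³ + 27·1² = 4·0 + 27·1 ≡ 6 (mod 7). Nonzero ⇒ E is nonsingular.
For each x ∈ F_7, compute rhs = x³ + 0·x + 1 mod 7, then count y ∈ F_7 with y² ≡ rhs.
  x = 0: rhs = 1, matching y values: 1, 6 (2 points).
  x = 1: rhs = 2, matching y values: 3, 4 (2 points).
  x = 2: rhs = 2, matching y values: 3, 4 (2 points).
  x = 3: rhs = 0, matching y values: 0 (1 points).
  x = 4: rhs = 2, matching y values: 3, 4 (2 points).
  x = 5: rhs = 0, matching y values: 0 (1 points).
  x = 6: rhs = 0, matching y values: 0 (1 points).
Total affine count: 11.
Full point count |E(F_7)| = 11 + 1 = 12.
Hasse bound: |12 − (7+1)| = |4| = 4 ≤ 2√7 ≈ 5.2915 ✓.


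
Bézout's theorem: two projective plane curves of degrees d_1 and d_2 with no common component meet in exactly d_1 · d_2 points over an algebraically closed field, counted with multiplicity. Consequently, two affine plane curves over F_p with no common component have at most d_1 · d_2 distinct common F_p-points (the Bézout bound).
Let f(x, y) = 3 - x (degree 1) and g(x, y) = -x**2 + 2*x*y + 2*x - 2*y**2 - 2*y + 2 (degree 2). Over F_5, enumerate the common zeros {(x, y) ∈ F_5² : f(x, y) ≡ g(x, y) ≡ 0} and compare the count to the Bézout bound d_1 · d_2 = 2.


Common zeros: ∅; count = 0; Bézout bound = 2.

deg(f) = 1, deg(g) = 2, so Bézout bound = 2.
Scan x ∈ F_5. For each x, list the y ∈ F_5 with f(x, y) ≡ 0 and those with g(x, y) ≡ 0 (mod 5); the common zeros in that column are the intersection.
  x = 0: f ≡ 0 at y ∈ ∅; g ≡ 0 at y ∈ {2}; common: ∅.
  x = 1: f ≡ 0 at y ∈ ∅; g ≡ 0 at y ∈ {2, 3}; common: ∅.
  x = 2: f ≡ 0 at y ∈ ∅; g ≡ 0 at y ∈ {3}; common: ∅.
  x = 3: f ≡ 0 at y ∈ {0, 1, 2, 3, 4}; g ≡ 0 at y ∈ ∅; common: ∅.
  x = 4: f ≡ 0 at y ∈ ∅; g ≡ 0 at y ∈ ∅; common: ∅.
Collecting: common zeros = ∅, so the count is 0.
Comparison with the Bézout bound: 0 ≤ 2 = deg(f)·deg(g), as expected for curves with no common component (the affine F_5-count falls short of the bound because intersections may lie at infinity, over extension fields, or carry multiplicity).


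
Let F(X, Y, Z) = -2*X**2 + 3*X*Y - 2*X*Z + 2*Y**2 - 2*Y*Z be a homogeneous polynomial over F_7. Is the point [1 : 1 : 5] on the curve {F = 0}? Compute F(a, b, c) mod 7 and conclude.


F(1,1,5) ≡ 4 (mod 7); P is NOT on the curve.

Evaluate F(1, 1, 5) term-by-term (mod 7).
  -2*X**2 ↦ -2·1·1·1 = -2
  3*X*Y ↦ 3·1·1·1 = 3
  -2*X*Z ↦ -2·1·1·5 = -10
  2*Y**2 ↦ 2·1·1·1 = 2
  -2*Y*Z ↦ -2·1·1·5 = -10
Sum: F(1, 1, 5) = (-2) + (3) + (-10) + (2) + (-10) = -17.
Reducing mod 7: -17 ≡ 4 (mod 7).
Since F(a, b, c) ≡ 4 ≠ 0 (mod 7), P does NOT lie on the curve.


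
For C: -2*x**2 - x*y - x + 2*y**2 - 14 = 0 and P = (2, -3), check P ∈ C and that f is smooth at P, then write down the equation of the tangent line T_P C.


Tangent line at P: -6*x - 14*y - 30 = 0.

Step 1: f(2, -3) = 0, so P lies on C.
Step 2: partial derivatives
  f_x(x, y) = -4*x - y - 1, f_y(x, y) = -x + 4*y.
  f_x(P) = -6, f_y(P) = -14 (gradient nonzero, so P is smooth).
Step 3: tangent line at P: -6·(x − 2) + -14·(y − -3) = 0.
Expanding: -6*x - 14*y - 30 = 0.


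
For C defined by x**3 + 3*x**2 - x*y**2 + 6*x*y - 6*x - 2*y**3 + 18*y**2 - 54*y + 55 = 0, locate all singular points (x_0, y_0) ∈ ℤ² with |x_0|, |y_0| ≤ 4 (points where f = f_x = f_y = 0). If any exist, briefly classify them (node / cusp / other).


Singular points: {(-1, 3)}; classification: cusp.

Compute partial derivatives:
  f_x = 3*x**2 + 6*x - y**2 + 6*y - 6.
  f_y = -2*x*y + 6*x - 6*y**2 + 36*y - 54.
Scan x_0 ∈ {−4, ..., 4}. For each x_0, f_y(x_0, y) is a polynomial in y; find its integer roots y ∈ {−4, ..., 4}, then test f_x and f at those candidates.
  x = -4: f_y(-4, y) = -6*y**2 + 44*y - 78; vanishes at y ∈ {3}. (-4, 3): f_x = 27 ≠ 0.
  x = -3: f_y(-3, y) = -6*y**2 + 42*y - 72; vanishes at y ∈ {3, 4}. (-3, 3): f_x = 12 ≠ 0; (-3, 4): f_x = 11 ≠ 0.
  x = -2: f_y(-2, y) = -6*y**2 + 40*y - 66; vanishes at y ∈ {3}. (-2, 3): f_x = 3 ≠ 0.
  x = -1: f_y(-1, y) = -6*y**2 + 38*y - 60; vanishes at y ∈ {3}. (-1, 3): f_x = 0, f = 0 — SINGULAR.
  x = 0: f_y(0, y) = -6*y**2 + 36*y - 54; vanishes at y ∈ {3}. (0, 3): f_x = 3 ≠ 0.
  x = 1: f_y(1, y) = -6*y**2 + 34*y - 48; vanishes at y ∈ {3}. (1, 3): f_x = 12 ≠ 0.
  x = 2: f_y(2, y) = -6*y**2 + 32*y - 42; vanishes at y ∈ {3}. (2, 3): f_x = 27 ≠ 0.
  x = 3: f_y(3, y) = -6*y**2 + 30*y - 36; vanishes at y ∈ {2, 3}. (3, 2): f_x = 47 ≠ 0; (3, 3): f_x = 48 ≠ 0.
  x = 4: f_y(4, y) = -6*y**2 + 28*y - 30; vanishes at y ∈ {3}. (4, 3): f_x = 75 ≠ 0.
Only singular point on the grid: (-1, 3).
Classify: substitute x = -1 + u, y = 3 + v and expand: f = u**3 - u*v**2 - 2*v**3 + v**2.
No constant or linear terms (consistent with a singular point). Quadratic part: v**2. Cubic part: u**3 - u*v**2 - 2*v**3.
The quadratic part v**2 is a perfect square, so there is a single (double) tangent line v = 0, i.e. y = 3. Restricting the cubic part to that line (v = 0) leaves u**3 ≠ 0, so f is not divisible by v and the branch is v² ≈ -u**3 to lowest order — this is a cusp.
Classification: cusp.


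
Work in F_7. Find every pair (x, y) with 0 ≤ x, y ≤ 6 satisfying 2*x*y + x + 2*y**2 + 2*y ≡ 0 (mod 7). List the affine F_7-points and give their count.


Affine F_7-points: {(0, 0), (0, 6), (1, 1), (1, 4), (6, 2), (6, 5)}; count = 6.

For each of the 49 pairs (x, y) ∈ F_7², evaluate f(x, y) mod 7. Record the zeros.
  x = 0: [0↦0, 1↦4, 2↦5, 3↦3, 4↦5, 5↦4, 6↦0]  zeros at y ∈ {0, 6}
  x = 1: [0↦1, 1↦0, 2↦3, 3↦3, 4↦0, 5↦1, 6↦6]  zeros at y ∈ {1, 4}
  x = 2: [0↦2, 1↦3, 2↦1, 3↦3, 4↦2, 5↦5, 6↦5]  zeros at y ∈ ∅
  x = 3: [0↦3, 1↦6, 2↦6, 3↦3, 4↦4, 5↦2, 6↦4]  zeros at y ∈ ∅
  x = 4: [0↦4, 1↦2, 2↦4, 3↦3, 4↦6, 5↦6, 6↦3]  zeros at y ∈ ∅
  x = 5: [0↦5, 1↦5, 2↦2, 3↦3, 4↦1, 5↦3, 6↦2]  zeros at y ∈ ∅
  x = 6: [0↦6, 1↦1, 2↦0, 3↦3, 4↦3, 5↦0, 6↦1]  zeros at y ∈ {2, 5}
Collecting zeros: affine points = {(0, 0), (0, 6), (1, 1), (1, 4), (6, 2), (6, 5)}.
Total count |C(F_7)_aff| = 6.


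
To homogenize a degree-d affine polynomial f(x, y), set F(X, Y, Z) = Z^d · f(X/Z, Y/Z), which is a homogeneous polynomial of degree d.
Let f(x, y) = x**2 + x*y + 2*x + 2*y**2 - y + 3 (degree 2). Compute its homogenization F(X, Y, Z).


F(X, Y, Z) = X**2 + X*Y + 2*X*Z + 2*Y**2 - Y*Z + 3*Z**2

deg(f) = 2.
Substitute x = X/Z, y = Y/Z into f, then multiply by Z^2.
  monomial 1·x^2·y^0 ↦ 1·X^2·Y^0·Z^0.
  monomial 1·x^1·y^1 ↦ 1·X^1·Y^1·Z^0.
  monomial 2·x^1·y^0 ↦ 2·X^1·Y^0·Z^1.
  monomial 2·x^0·y^2 ↦ 2·X^0·Y^2·Z^0.
  monomial -1·x^0·y^1 ↦ -1·X^0·Y^1·Z^1.
  monomial 3·x^0·y^0 ↦ 3·X^0·Y^0·Z^2.
Collecting: F(X, Y, Z) = X**2 + X*Y + 2*X*Z + 2*Y**2 - Y*Z + 3*Z**2.


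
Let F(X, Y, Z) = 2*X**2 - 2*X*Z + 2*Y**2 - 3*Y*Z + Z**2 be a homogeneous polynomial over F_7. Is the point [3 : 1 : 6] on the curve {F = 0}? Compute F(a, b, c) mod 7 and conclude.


F(3,1,6) ≡ 2 (mod 7); P is NOT on the curve.

Evaluate F(3, 1, 6) term-by-term (mod 7).
  2*X**2 ↦ 2·9·1·1 = 18
  -2*X*Z ↦ -2·3·1·6 = -36
  2*Y**2 ↦ 2·1·1·1 = 2
  -3*Y*Z ↦ -3·1·1·6 = -18
  Z**2 ↦ 1·1·1·36 = 36
Sum: F(3, 1, 6) = (18) + (-36) + (2) + (-18) + (36) = 2.
Reducing mod 7: 2 ≡ 2 (mod 7).
Since F(a, b, c) ≡ 2 ≠ 0 (mod 7), P does NOT lie on the curve.


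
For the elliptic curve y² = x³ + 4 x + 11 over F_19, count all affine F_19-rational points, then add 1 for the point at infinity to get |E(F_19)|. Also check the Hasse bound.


Affine points = {(0, 7), (0, 12), (1, 4), (1, 15), (5, 2), (5, 17), (6, 2), (6, 17), (8, 2), (8, 17), (9, 4), (9, 15), (10, 5), (10, 14), (12, 1), (12, 18), (15, 8), (15, 11), (18, 5), (18, 14)}; affine count = 20; |E(F_19)| = 21.

Discriminant check: Δ ∝ 4a³ + 27b² = 4·4³ + 27·11² = 4·64 + 27·121 ≡ 8 (mod 19). Nonzero ⇒ E is nonsingular.
For each x ∈ F_19, compute rhs = x³ + 4·x + 11 mod 19, then count y ∈ F_19 with y² ≡ rhs.
  x = 0: rhs = 11, matching y values: 7, 12 (2 points).
  x = 1: rhs = 16, matching y values: 4, 15 (2 points).
  x = 2: rhs = 8, matching y values: none (0 points).
  x = 3: rhs = 12, matching y values: none (0 points).
  x = 4: rhs = 15, matching y values: none (0 points).
  x = 5: rhs = 4, matching y values: 2, 17 (2 points).
  x = 6: rhs = 4, matching y values: 2, 17 (2 points).
  x = 7: rhs = 2, matching y values: none (0 points).
  x = 8: rhs = 4, matching y values: 2, 17 (2 points).
  x = 9: rhs = 16, matching y values: 4, 15 (2 points).
  x = 10: rhs = 6, matching y values: 5, 14 (2 points).
  x = 11: rhs = 18, matching y values: none (0 points).
  x = 12: rhs = 1, matching y values: 1, 18 (2 points).
  x = 13: rhs = 18, matching y values: none (0 points).
  x = 14: rhs = 18, matching y values: none (0 points).
  x = 15: rhs = 7, matching y values: 8, 11 (2 points).
  x = 16: rhs = 10, matching y values: none (0 points).
  x = 17: rhs = 14, matching y values: none (0 points).
  x = 18: rhs = 6, matching y values: 5, 14 (2 points).
Total affine count: 20.
Full point count |E(F_19)| = 20 + 1 = 21.
Hasse bound: |21 − (19+1)| = |1| = 1 ≤ 2√19 ≈ 8.7178 ✓.


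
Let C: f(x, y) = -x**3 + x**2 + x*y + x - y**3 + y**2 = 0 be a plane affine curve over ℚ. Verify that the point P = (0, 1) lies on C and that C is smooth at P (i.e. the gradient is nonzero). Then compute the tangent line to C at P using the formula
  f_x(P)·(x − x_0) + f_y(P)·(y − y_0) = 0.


Tangent line at P: 2*x - y + 1 = 0.

Step 1: f(0, 1) = 0, so P lies on C.
Step 2: partial derivatives
  f_x(x, y) = -3*x**2 + 2*x + y + 1, f_y(x, y) = x - 3*y**2 + 2*y.
  f_x(P) = 2, f_y(P) = -1 (gradient nonzero, so P is smooth).
Step 3: tangent line at P: 2·(x − 0) + -1·(y − 1) = 0.
Expanding: 2*x - y + 1 = 0.


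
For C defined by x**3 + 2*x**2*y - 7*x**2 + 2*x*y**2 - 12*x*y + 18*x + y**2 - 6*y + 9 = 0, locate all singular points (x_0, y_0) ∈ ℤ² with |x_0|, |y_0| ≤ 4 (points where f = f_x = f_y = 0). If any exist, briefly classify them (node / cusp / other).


Singular points: {(0, 3)}; classification: node.

Compute partial derivatives:
  f_x = 3*x**2 + 4*x*y - 14*x + 2*y**2 - 12*y + 18.
  f_y = 2*x**2 + 4*x*y - 12*x + 2*y - 6.
Scan x_0 ∈ {−4, ..., 4}. For each x_0, f_y(x_0, y) is a polynomial in y; find its integer roots y ∈ {−4, ..., 4}, then test f_x and f at those candidates.
  x = -4: f_y(-4, y) = 74 - 14*y; no integer root y with |y| ≤ 4.
  x = -3: f_y(-3, y) = 48 - 10*y; no integer root y with |y| ≤ 4.
  x = -2: f_y(-2, y) = 26 - 6*y; no integer root y with |y| ≤ 4.
  x = -1: f_y(-1, y) = 8 - 2*y; vanishes at y ∈ {4}. (-1, 4): f_x = 3 ≠ 0.
  x = 0: f_y(0, y) = 2*y - 6; vanishes at y ∈ {3}. (0, 3): f_x = 0, f = 0 — SINGULAR.
  x = 1: f_y(1, y) = 6*y - 16; no integer root y with |y| ≤ 4.
  x = 2: f_y(2, y) = 10*y - 22; no integer root y with |y| ≤ 4.
  x = 3: f_y(3, y) = 14*y - 24; no integer root y with |y| ≤ 4.
  x = 4: f_y(4, y) = 18*y - 22; no integer root y with |y| ≤ 4.
Only singular point on the grid: (0, 3).
Classify: substitute x = 0 + u, y = 3 + v and expand: f = u**3 + 2*u**2*v - u**2 + 2*u*v**2 + v**2.
No constant or linear terms (consistent with a singular point). Quadratic part: -u**2 + v**2. Cubic part: u**3 + 2*u**2*v + 2*u*v**2.
The quadratic part v**2 - u**2 = (v − u)(v + u) splits into two distinct linear factors, so there are two distinct tangent lines y − 3 = ±(x − 0) — this is a node (ordinary double point).
Classification: node.


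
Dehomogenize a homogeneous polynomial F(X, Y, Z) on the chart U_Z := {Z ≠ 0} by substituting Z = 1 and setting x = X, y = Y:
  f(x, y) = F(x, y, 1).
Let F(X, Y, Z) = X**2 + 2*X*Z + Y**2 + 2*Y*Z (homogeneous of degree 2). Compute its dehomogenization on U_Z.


f(x, y) = x**2 + 2*x + y**2 + 2*y

On U_Z we set Z = 1. Each monomial c·X^i·Y^j·Z^k in F becomes c·x^i·y^j·1^k = c·x^i·y^j.
Substituting Z = 1: F(X, Y, 1) = x**2 + 2*x + y**2 + 2*y.
Note: deg(f) ≤ deg(F) = 2; strict inequality happens when F is divisible by Z (lost terms).


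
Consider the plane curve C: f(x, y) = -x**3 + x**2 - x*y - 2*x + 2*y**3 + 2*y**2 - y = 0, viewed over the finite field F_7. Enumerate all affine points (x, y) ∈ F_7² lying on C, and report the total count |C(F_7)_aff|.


Affine F_7-points: {(0, 0), (1, 1), (1, 6), (2, 1), (2, 4), (4, 0), (4, 2), (4, 4), (5, 1), (5, 2), (5, 3), (6, 2)}; count = 12.

For each of the 49 pairs (x, y) ∈ F_7², evaluate f(x, y) mod 7. Record the zeros.
  x = 0: [0↦0, 1↦3, 2↦1, 3↦6, 4↦2, 5↦1, 6↦1]  zeros at y ∈ {0}
  x = 1: [0↦5, 1↦0, 2↦4, 3↦1, 4↦3, 5↦1, 6↦0]  zeros at y ∈ {1, 6}
  x = 2: [0↦6, 1↦0, 2↦3, 3↦6, 4↦0, 5↦4, 6↦2]  zeros at y ∈ {1, 4}
  x = 3: [0↦4, 1↦4, 2↦6, 3↦1, 4↦1, 5↦4, 6↦1]  zeros at y ∈ ∅
  x = 4: [0↦0, 1↦6, 2↦0, 3↦1, 4↦0, 5↦2, 6↦5]  zeros at y ∈ {0, 2, 4}
  x = 5: [0↦2, 1↦0, 2↦0, 3↦0, 4↦5, 5↦6, 6↦1]  zeros at y ∈ {1, 2, 3}
  x = 6: [0↦4, 1↦1, 2↦0, 3↦6, 4↦3, 5↦3, 6↦4]  zeros at y ∈ {2}
Collecting zeros: affine points = {(0, 0), (1, 1), (1, 6), (2, 1), (2, 4), (4, 0), (4, 2), (4, 4), (5, 1), (5, 2), (5, 3), (6, 2)}.
Total count |C(F_7)_aff| = 12.


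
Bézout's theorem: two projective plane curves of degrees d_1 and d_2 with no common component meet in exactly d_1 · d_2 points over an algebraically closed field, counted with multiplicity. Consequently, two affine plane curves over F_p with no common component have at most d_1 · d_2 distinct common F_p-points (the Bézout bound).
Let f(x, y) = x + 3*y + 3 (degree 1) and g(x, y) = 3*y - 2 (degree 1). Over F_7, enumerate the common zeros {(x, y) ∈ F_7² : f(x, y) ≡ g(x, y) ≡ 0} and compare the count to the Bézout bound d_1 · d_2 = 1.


Common zeros: {(2, 3)}; count = 1; Bézout bound = 1.

deg(f) = 1, deg(g) = 1, so Bézout bound = 1.
Scan x ∈ F_7. For each x, list the y ∈ F_7 with f(x, y) ≡ 0 and those with g(x, y) ≡ 0 (mod 7); the common zeros in that column are the intersection.
  x = 0: f ≡ 0 at y ∈ {6}; g ≡ 0 at y ∈ {3}; common: ∅.
  x = 1: f ≡ 0 at y ∈ {1}; g ≡ 0 at y ∈ {3}; common: ∅.
  x = 2: f ≡ 0 at y ∈ {3}; g ≡ 0 at y ∈ {3}; common: {3}.
  x = 3: f ≡ 0 at y ∈ {5}; g ≡ 0 at y ∈ {3}; common: ∅.
  x = 4: f ≡ 0 at y ∈ {0}; g ≡ 0 at y ∈ {3}; common: ∅.
  x = 5: f ≡ 0 at y ∈ {2}; g ≡ 0 at y ∈ {3}; common: ∅.
  x = 6: f ≡ 0 at y ∈ {4}; g ≡ 0 at y ∈ {3}; common: ∅.
Collecting: common zeros = {(2, 3)}, so the count is 1.
Comparison with the Bézout bound: 1 ≤ 1 = deg(f)·deg(g), as expected for curves with no common component (the bound is attained).


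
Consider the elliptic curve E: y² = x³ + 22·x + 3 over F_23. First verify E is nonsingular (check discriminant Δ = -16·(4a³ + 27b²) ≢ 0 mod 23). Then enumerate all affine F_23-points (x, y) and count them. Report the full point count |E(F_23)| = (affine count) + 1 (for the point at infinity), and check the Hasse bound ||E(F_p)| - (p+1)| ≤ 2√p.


Affine points = {(0, 7), (0, 16), (1, 7), (1, 16), (2, 3), (2, 20), (3, 2), (3, 21), (5, 10), (5, 13), (6, 11), (6, 12), (8, 1), (8, 22), (10, 2), (10, 21), (11, 9), (11, 14), (13, 5), (13, 18), (16, 9), (16, 14), (17, 0), (19, 9), (19, 14), (20, 5), (20, 18), (22, 7), (22, 16)}; affine count = 29; |E(F_23)| = 30.

Discriminant check: Δ ∝ 4a³ + 27b² = 4·22³ + 27·3² = 4·10648 + 27·9 ≡ 9 (mod 23). Nonzero ⇒ E is nonsingular.
For each x ∈ F_23, compute rhs = x³ + 22·x + 3 mod 23, then count y ∈ F_23 with y² ≡ rhs.
  x = 0: rhs = 3, matching y values: 7, 16 (2 points).
  x = 1: rhs = 3, matching y values: 7, 16 (2 points).
  x = 2: rhs = 9, matching y values: 3, 20 (2 points).
  x = 3: rhs = 4, matching y values: 2, 21 (2 points).
  x = 4: rhs = 17, matching y values: none (0 points).
  x = 5: rhs = 8, matching y values: 10, 13 (2 points).
  x = 6: rhs = 6, matching y values: 11, 12 (2 points).
  x = 7: rhs = 17, matching y values: none (0 points).
  x = 8: rhs = 1, matching y values: 1, 22 (2 points).
  x = 9: rhs = 10, matching y values: none (0 points).
  x = 10: rhs = 4, matching y values: 2, 21 (2 points).
  x = 11: rhs = 12, matching y values: 9, 14 (2 points).
  x = 12: rhs = 17, matching y values: none (0 points).
  x = 13: rhs = 2, matching y values: 5, 18 (2 points).
  x = 14: rhs = 19, matching y values: none (0 points).
  x = 15: rhs = 5, matching y values: none (0 points).
  x = 16: rhs = 12, matching y values: 9, 14 (2 points).
  x = 17: rhs = 0, matching y values: 0 (1 points).
  x = 18: rhs = 21, matching y values: none (0 points).
  x = 19: rhs = 12, matching y values: 9, 14 (2 points).
  x = 20: rhs = 2, matching y values: 5, 18 (2 points).
  x = 21: rhs = 20, matching y values: none (0 points).
  x = 22: rhs = 3, matching y values: 7, 16 (2 points).
Total affine count: 29.
Full point count |E(F_23)| = 29 + 1 = 30.
Hasse bound: |30 − (23+1)| = |6| = 6 ≤ 2√23 ≈ 9.5917 ✓.


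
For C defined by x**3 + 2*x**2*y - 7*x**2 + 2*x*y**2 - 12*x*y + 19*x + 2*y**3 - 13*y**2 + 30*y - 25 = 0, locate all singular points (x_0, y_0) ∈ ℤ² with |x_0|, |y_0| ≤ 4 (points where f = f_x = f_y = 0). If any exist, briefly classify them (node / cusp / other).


Singular points: {(1, 2)}; classification: cusp.

Compute partial derivatives:
  f_x = 3*x**2 + 4*x*y - 14*x + 2*y**2 - 12*y + 19.
  f_y = 2*x**2 + 4*x*y - 12*x + 6*y**2 - 26*y + 30.
Scan x_0 ∈ {−4, ..., 4}. For each x_0, f_y(x_0, y) is a polynomial in y; find its integer roots y ∈ {−4, ..., 4}, then test f_x and f at those candidates.
  x = -4: f_y(-4, y) = 6*y**2 - 42*y + 110; no integer root y with |y| ≤ 4.
  x = -3: f_y(-3, y) = 6*y**2 - 38*y + 84; no integer root y with |y| ≤ 4.
  x = -2: f_y(-2, y) = 6*y**2 - 34*y + 62; no integer root y with |y| ≤ 4.
  x = -1: f_y(-1, y) = 6*y**2 - 30*y + 44; no integer root y with |y| ≤ 4.
  x = 0: f_y(0, y) = 6*y**2 - 26*y + 30; no integer root y with |y| ≤ 4.
  x = 1: f_y(1, y) = 6*y**2 - 22*y + 20; vanishes at y ∈ {2}. (1, 2): f_x = 0, f = 0 — SINGULAR.
  x = 2: f_y(2, y) = 6*y**2 - 18*y + 14; no integer root y with |y| ≤ 4.
  x = 3: f_y(3, y) = 6*y**2 - 14*y + 12; no integer root y with |y| ≤ 4.
  x = 4: f_y(4, y) = 6*y**2 - 10*y + 14; no integer root y with |y| ≤ 4.
Only singular point on the grid: (1, 2).
Classify: substitute x = 1 + u, y = 2 + v and expand: f = u**3 + 2*u**2*v + 2*u*v**2 + 2*v**3 + v**2.
No constant or linear terms (consistent with a singular point). Quadratic part: v**2. Cubic part: u**3 + 2*u**2*v + 2*u*v**2 + 2*v**3.
The quadratic part v**2 is a perfect square, so there is a single (double) tangent line v = 0, i.e. y = 2. Restricting the cubic part to that line (v = 0) leaves u**3 ≠ 0, so f is not divisible by v and the branch is v² ≈ -u**3 to lowest order — this is a cusp.
Classification: cusp.


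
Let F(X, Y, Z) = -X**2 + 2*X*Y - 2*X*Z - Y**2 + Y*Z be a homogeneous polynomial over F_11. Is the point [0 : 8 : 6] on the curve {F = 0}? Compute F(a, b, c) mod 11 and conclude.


F(0,8,6) ≡ 6 (mod 11); P is NOT on the curve.

Evaluate F(0, 8, 6) term-by-term (mod 11).
  -X**2 ↦ -1·0·1·1 = 0
  2*X*Y ↦ 2·0·8·1 = 0
  -2*X*Z ↦ -2·0·1·6 = 0
  -Y**2 ↦ -1·1·64·1 = -64
  Y*Z ↦ 1·1·8·6 = 48
Sum: F(0, 8, 6) = (0) + (0) + (0) + (-64) + (48) = -16.
Reducing mod 11: -16 ≡ 6 (mod 11).
Since F(a, b, c) ≡ 6 ≠ 0 (mod 11), P does NOT lie on the curve.


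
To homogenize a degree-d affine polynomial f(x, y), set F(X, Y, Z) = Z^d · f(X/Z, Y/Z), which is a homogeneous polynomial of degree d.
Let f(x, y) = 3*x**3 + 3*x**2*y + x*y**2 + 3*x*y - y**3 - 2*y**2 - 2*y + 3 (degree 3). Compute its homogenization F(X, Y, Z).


F(X, Y, Z) = 3*X**3 + 3*X**2*Y + X*Y**2 + 3*X*Y*Z - Y**3 - 2*Y**2*Z - 2*Y*Z**2 + 3*Z**3

deg(f) = 3.
Substitute x = X/Z, y = Y/Z into f, then multiply by Z^3.
  monomial 3·x^3·y^0 ↦ 3·X^3·Y^0·Z^0.
  monomial 3·x^2·y^1 ↦ 3·X^2·Y^1·Z^0.
  monomial 1·x^1·y^2 ↦ 1·X^1·Y^2·Z^0.
  monomial 3·x^1·y^1 ↦ 3·X^1·Y^1·Z^1.
  monomial -1·x^0·y^3 ↦ -1·X^0·Y^3·Z^0.
  monomial -2·x^0·y^2 ↦ -2·X^0·Y^2·Z^1.
  monomial -2·x^0·y^1 ↦ -2·X^0·Y^1·Z^2.
  monomial 3·x^0·y^0 ↦ 3·X^0·Y^0·Z^3.
Collecting: F(X, Y, Z) = 3*X**3 + 3*X**2*Y + X*Y**2 + 3*X*Y*Z - Y**3 - 2*Y**2*Z - 2*Y*Z**2 + 3*Z**3.


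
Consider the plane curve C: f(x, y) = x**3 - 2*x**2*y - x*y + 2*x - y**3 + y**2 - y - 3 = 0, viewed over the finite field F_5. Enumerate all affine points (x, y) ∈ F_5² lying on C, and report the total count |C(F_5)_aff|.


Affine F_5-points: {(0, 4), (1, 0), (1, 3), (3, 0), (4, 3)}; count = 5.

For each of the 25 pairs (x, y) ∈ F_5², evaluate f(x, y) mod 5. Record the zeros.
  x = 0: [0↦2, 1↦1, 2↦1, 3↦1, 4↦0]  zeros at y ∈ {4}
  x = 1: [0↦0, 1↦1, 2↦3, 3↦0, 4↦1]  zeros at y ∈ {0, 3}
  x = 2: [0↦4, 1↦3, 2↦3, 3↦3, 4↦2]  zeros at y ∈ ∅
  x = 3: [0↦0, 1↦3, 2↦2, 3↦1, 4↦4]  zeros at y ∈ {0}
  x = 4: [0↦4, 1↦2, 2↦1, 3↦0, 4↦3]  zeros at y ∈ {3}
Collecting zeros: affine points = {(0, 4), (1, 0), (1, 3), (3, 0), (4, 3)}.
Total count |C(F_5)_aff| = 5.


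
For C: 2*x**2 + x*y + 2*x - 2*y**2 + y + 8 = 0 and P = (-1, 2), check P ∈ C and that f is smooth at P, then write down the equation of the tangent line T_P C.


Tangent line at P: 16 - 8*y = 0.

Step 1: f(-1, 2) = 0, so P lies on C.
Step 2: partial derivatives
  f_x(x, y) = 4*x + y + 2, f_y(x, y) = x - 4*y + 1.
  f_x(P) = 0, f_y(P) = -8 (gradient nonzero, so P is smooth).
Step 3: tangent line at P: 0·(x − -1) + -8·(y − 2) = 0.
Expanding: 16 - 8*y = 0.


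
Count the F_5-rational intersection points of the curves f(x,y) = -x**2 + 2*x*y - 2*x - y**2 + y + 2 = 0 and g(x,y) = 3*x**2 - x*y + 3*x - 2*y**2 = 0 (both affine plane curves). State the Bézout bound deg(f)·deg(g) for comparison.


Common zeros: {(1, 4)}; count = 1; Bézout bound = 4.

deg(f) = 2, deg(g) = 2, so Bézout bound = 4.
Scan x ∈ F_5. For each x, list the y ∈ F_5 with f(x, y) ≡ 0 and those with g(x, y) ≡ 0 (mod 5); the common zeros in that column are the intersection.
  x = 0: f ≡ 0 at y ∈ {2, 4}; g ≡ 0 at y ∈ {0}; common: ∅.
  x = 1: f ≡ 0 at y ∈ {4}; g ≡ 0 at y ∈ {3, 4}; common: {4}.
  x = 2: f ≡ 0 at y ∈ {2, 3}; g ≡ 0 at y ∈ ∅; common: ∅.
  x = 3: f ≡ 0 at y ∈ ∅; g ≡ 0 at y ∈ ∅; common: ∅.
  x = 4: f ≡ 0 at y ∈ ∅; g ≡ 0 at y ∈ {0, 3}; common: ∅.
Collecting: common zeros = {(1, 4)}, so the count is 1.
Comparison with the Bézout bound: 1 ≤ 4 = deg(f)·deg(g), as expected for curves with no common component (the affine F_5-count falls short of the bound because intersections may lie at infinity, over extension fields, or carry multiplicity).


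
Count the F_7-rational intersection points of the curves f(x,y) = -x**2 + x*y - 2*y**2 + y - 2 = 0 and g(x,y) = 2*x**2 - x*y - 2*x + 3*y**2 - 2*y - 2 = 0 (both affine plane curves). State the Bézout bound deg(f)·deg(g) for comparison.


Common zeros: ∅; count = 0; Bézout bound = 4.

deg(f) = 2, deg(g) = 2, so Bézout bound = 4.
Scan x ∈ F_7. For each x, list the y ∈ F_7 with f(x, y) ≡ 0 and those with g(x, y) ≡ 0 (mod 7); the common zeros in that column are the intersection.
  x = 0: f ≡ 0 at y ∈ ∅; g ≡ 0 at y ∈ {5}; common: ∅.
  x = 1: f ≡ 0 at y ∈ {2, 6}; g ≡ 0 at y ∈ ∅; common: ∅.
  x = 2: f ≡ 0 at y ∈ ∅; g ≡ 0 at y ∈ ∅; common: ∅.
  x = 3: f ≡ 0 at y ∈ ∅; g ≡ 0 at y ∈ ∅; common: ∅.
  x = 4: f ≡ 0 at y ∈ {3}; g ≡ 0 at y ∈ ∅; common: ∅.
  x = 5: f ≡ 0 at y ∈ {4, 6}; g ≡ 0 at y ∈ ∅; common: ∅.
  x = 6: f ≡ 0 at y ∈ {3, 4}; g ≡ 0 at y ∈ ∅; common: ∅.
Collecting: common zeros = ∅, so the count is 0.
Comparison with the Bézout bound: 0 ≤ 4 = deg(f)·deg(g), as expected for curves with no common component (the affine F_7-count falls short of the bound because intersections may lie at infinity, over extension fields, or carry multiplicity).


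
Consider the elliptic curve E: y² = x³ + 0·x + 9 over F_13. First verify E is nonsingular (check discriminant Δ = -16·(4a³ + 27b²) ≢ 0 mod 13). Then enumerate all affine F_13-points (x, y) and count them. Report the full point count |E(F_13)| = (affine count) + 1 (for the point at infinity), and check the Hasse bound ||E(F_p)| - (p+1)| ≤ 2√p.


Affine points = {(0, 3), (0, 10), (1, 6), (1, 7), (2, 2), (2, 11), (3, 6), (3, 7), (5, 2), (5, 11), (6, 2), (6, 11), (7, 1), (7, 12), (8, 1), (8, 12), (9, 6), (9, 7), (11, 1), (11, 12)}; affine count = 20; |E(F_13)| = 21.

Discriminant check: Δ ∝ 4a³ + 27b² = 4·0³ + 27·9² = 4·0 + 27·81 ≡ 3 (mod 13). Nonzero ⇒ E is nonsingular.
For each x ∈ F_13, compute rhs = x³ + 0·x + 9 mod 13, then count y ∈ F_13 with y² ≡ rhs.
  x = 0: rhs = 9, matching y values: 3, 10 (2 points).
  x = 1: rhs = 10, matching y values: 6, 7 (2 points).
  x = 2: rhs = 4, matching y values: 2, 11 (2 points).
  x = 3: rhs = 10, matching y values: 6, 7 (2 points).
  x = 4: rhs = 8, matching y values: none (0 points).
  x = 5: rhs = 4, matching y values: 2, 11 (2 points).
  x = 6: rhs = 4, matching y values: 2, 11 (2 points).
  x = 7: rhs = 1, matching y values: 1, 12 (2 points).
  x = 8: rhs = 1, matching y values: 1, 12 (2 points).
  x = 9: rhs = 10, matching y values: 6, 7 (2 points).
  x = 10: rhs = 8, matching y values: none (0 points).
  x = 11: rhs = 1, matching y values: 1, 12 (2 points).
  x = 12: rhs = 8, matching y values: none (0 points).
Total affine count: 20.
Full point count |E(F_13)| = 20 + 1 = 21.
Hasse bound: |21 − (13+1)| = |7| = 7 ≤ 2√13 ≈ 7.2111 ✓.


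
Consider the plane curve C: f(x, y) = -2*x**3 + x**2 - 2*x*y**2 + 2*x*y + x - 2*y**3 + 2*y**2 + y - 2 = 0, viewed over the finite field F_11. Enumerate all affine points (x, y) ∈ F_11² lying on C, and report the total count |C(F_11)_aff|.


Affine F_11-points: {(0, 7), (2, 1), (3, 0), (4, 0), (4, 2), (4, 6), (9, 5), (10, 0)}; count = 8.

For each of the 121 pairs (x, y) ∈ F_11², evaluate f(x, y) mod 11. Record the zeros.
  x = 0: [0↦9, 1↦10, 2↦3, 3↦9, 4↦5, 5↦1, 6↦7, 7↦0, 8↦1, 9↦9, 10↦1]  zeros at y ∈ {7}
  x = 1: [0↦9, 1↦10, 2↦10, 3↦8, 4↦3, 5↦5, 6↦2, 7↦4, 8↦10, 9↦8, 10↦8]  zeros at y ∈ ∅
  x = 2: [0↦10, 1↦0, 2↦7, 3↦8, 4↦2, 5↦10, 6↦9, 7↦9, 8↦9, 9↦8, 10↦5]  zeros at y ∈ {1}
  x = 3: [0↦0, 1↦1, 2↦4, 3↦8, 4↦1, 5↦4, 6↦5, 7↦3, 8↦8, 9↦8, 10↦2]  zeros at y ∈ {0}
  x = 4: [0↦0, 1↦1, 2↦0, 3↦7, 4↦10, 5↦8, 6↦0, 7↦7, 8↦6, 9↦7, 10↦9]  zeros at y ∈ {0, 2, 6}
  x = 5: [0↦9, 1↦10, 2↦5, 3↦4, 4↦6, 5↦10, 6↦4, 7↦9, 8↦2, 9↦4, 10↦3]  zeros at y ∈ ∅
  x = 6: [0↦4, 1↦5, 2↦7, 3↦9, 4↦10, 5↦9, 6↦5, 7↦8, 8↦6, 9↦9, 10↦5]  zeros at y ∈ ∅
  x = 7: [0↦6, 1↦7, 2↦5, 3↦10, 4↦10, 5↦4, 6↦2, 7↦3, 8↦6, 9↦10, 10↦3]  zeros at y ∈ ∅
  x = 8: [0↦3, 1↦4, 2↦9, 3↦6, 4↦5, 5↦5, 6↦5, 7↦4, 8↦1, 9↦6, 10↦7]  zeros at y ∈ ∅
  x = 9: [0↦5, 1↦6, 2↦7, 3↦7, 4↦5, 5↦0, 6↦2, 7↦10, 8↦1, 9↦7, 10↦5]  zeros at y ∈ {5}
  x = 10: [0↦0, 1↦1, 2↦9, 3↦1, 4↦9, 5↦10, 6↦3, 7↦9, 8↦5, 9↦1, 10↦7]  zeros at y ∈ {0}
Collecting zeros: affine points = {(0, 7), (2, 1), (3, 0), (4, 0), (4, 2), (4, 6), (9, 5), (10, 0)}.
Total count |C(F_11)_aff| = 8.


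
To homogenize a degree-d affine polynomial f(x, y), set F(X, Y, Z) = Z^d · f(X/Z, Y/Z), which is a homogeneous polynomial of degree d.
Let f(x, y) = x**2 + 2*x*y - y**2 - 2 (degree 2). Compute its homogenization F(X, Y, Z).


F(X, Y, Z) = X**2 + 2*X*Y - Y**2 - 2*Z**2

deg(f) = 2.
Substitute x = X/Z, y = Y/Z into f, then multiply by Z^2.
  monomial 1·x^2·y^0 ↦ 1·X^2·Y^0·Z^0.
  monomial 2·x^1·y^1 ↦ 2·X^1·Y^1·Z^0.
  monomial -1·x^0·y^2 ↦ -1·X^0·Y^2·Z^0.
  monomial -2·x^0·y^0 ↦ -2·X^0·Y^0·Z^2.
Collecting: F(X, Y, Z) = X**2 + 2*X*Y - Y**2 - 2*Z**2.


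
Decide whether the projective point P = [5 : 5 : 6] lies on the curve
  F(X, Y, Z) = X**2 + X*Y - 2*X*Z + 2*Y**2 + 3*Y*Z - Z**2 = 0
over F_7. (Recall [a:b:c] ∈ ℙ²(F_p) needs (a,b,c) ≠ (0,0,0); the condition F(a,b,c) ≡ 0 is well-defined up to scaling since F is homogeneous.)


F(5,5,6) ≡ 3 (mod 7); P is NOT on the curve.

Evaluate F(5, 5, 6) term-by-term (mod 7).
  X**2 ↦ 1·25·1·1 = 25
  X*Y ↦ 1·5·5·1 = 25
  -2*X*Z ↦ -2·5·1·6 = -60
  2*Y**2 ↦ 2·1·25·1 = 50
  3*Y*Z ↦ 3·1·5·6 = 90
  -Z**2 ↦ -1·1·1·36 = -36
Sum: F(5, 5, 6) = (25) + (25) + (-60) + (50) + (90) + (-36) = 94.
Reducing mod 7: 94 ≡ 3 (mod 7).
Since F(a, b, c) ≡ 3 ≠ 0 (mod 7), P does NOT lie on the curve.


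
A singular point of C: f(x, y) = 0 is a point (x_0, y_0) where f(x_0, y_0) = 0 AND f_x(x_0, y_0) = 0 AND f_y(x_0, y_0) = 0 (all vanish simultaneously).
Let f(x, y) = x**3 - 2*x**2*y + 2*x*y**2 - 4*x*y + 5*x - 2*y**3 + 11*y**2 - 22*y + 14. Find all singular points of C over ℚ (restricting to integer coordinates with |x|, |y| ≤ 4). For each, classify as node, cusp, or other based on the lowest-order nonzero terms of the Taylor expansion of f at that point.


Singular points: {(1, 2)}; classification: node.

Compute partial derivatives:
  f_x = 3*x**2 - 4*x*y + 2*y**2 - 4*y + 5.
  f_y = -2*x**2 + 4*x*y - 4*x - 6*y**2 + 22*y - 22.
Scan x_0 ∈ {−4, ..., 4}. For each x_0, f_y(x_0, y) is a polynomial in y; find its integer roots y ∈ {−4, ..., 4}, then test f_x and f at those candidates.
  x = -4: f_y(-4, y) = -6*y**2 + 6*y - 38; no integer root y with |y| ≤ 4.
  x = -3: f_y(-3, y) = -6*y**2 + 10*y - 28; no integer root y with |y| ≤ 4.
  x = -2: f_y(-2, y) = -6*y**2 + 14*y - 22; no integer root y with |y| ≤ 4.
  x = -1: f_y(-1, y) = -6*y**2 + 18*y - 20; no integer root y with |y| ≤ 4.
  x = 0: f_y(0, y) = -6*y**2 + 22*y - 22; no integer root y with |y| ≤ 4.
  x = 1: f_y(1, y) = -6*y**2 + 26*y - 28; vanishes at y ∈ {2}. (1, 2): f_x = 0, f = 0 — SINGULAR.
  x = 2: f_y(2, y) = -6*y**2 + 30*y - 38; no integer root y with |y| ≤ 4.
  x = 3: f_y(3, y) = -6*y**2 + 34*y - 52; no integer root y with |y| ≤ 4.
  x = 4: f_y(4, y) = -6*y**2 + 38*y - 70; no integer root y with |y| ≤ 4.
Only singular point on the grid: (1, 2).
Classify: substitute x = 1 + u, y = 2 + v and expand: f = u**3 - 2*u**2*v - u**2 + 2*u*v**2 - 2*v**3 + v**2.
No constant or linear terms (consistent with a singular point). Quadratic part: -u**2 + v**2. Cubic part: u**3 - 2*u**2*v + 2*u*v**2 - 2*v**3.
The quadratic part v**2 - u**2 = (v − u)(v + u) splits into two distinct linear factors, so there are two distinct tangent lines y − 2 = ±(x − 1) — this is a node (ordinary double point).
Classification: node.


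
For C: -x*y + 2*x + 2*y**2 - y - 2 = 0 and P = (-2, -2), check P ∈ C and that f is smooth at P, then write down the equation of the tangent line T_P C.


Tangent line at P: 4*x - 7*y - 6 = 0.

Step 1: f(-2, -2) = 0, so P lies on C.
Step 2: partial derivatives
  f_x(x, y) = 2 - y, f_y(x, y) = -x + 4*y - 1.
  f_x(P) = 4, f_y(P) = -7 (gradient nonzero, so P is smooth).
Step 3: tangent line at P: 4·(x − -2) + -7·(y − -2) = 0.
Expanding: 4*x - 7*y - 6 = 0.


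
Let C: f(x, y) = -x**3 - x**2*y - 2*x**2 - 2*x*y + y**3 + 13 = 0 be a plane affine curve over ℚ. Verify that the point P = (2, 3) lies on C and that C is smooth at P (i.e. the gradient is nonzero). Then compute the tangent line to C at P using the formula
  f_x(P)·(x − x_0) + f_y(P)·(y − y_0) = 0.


Tangent line at P: -38*x + 19*y + 19 = 0.

Step 1: f(2, 3) = 0, so P lies on C.
Step 2: partial derivatives
  f_x(x, y) = -3*x**2 - 2*x*y - 4*x - 2*y, f_y(x, y) = -x**2 - 2*x + 3*y**2.
  f_x(P) = -38, f_y(P) = 19 (gradient nonzero, so P is smooth).
Step 3: tangent line at P: -38·(x − 2) + 19·(y − 3) = 0.
Expanding: -38*x + 19*y + 19 = 0.


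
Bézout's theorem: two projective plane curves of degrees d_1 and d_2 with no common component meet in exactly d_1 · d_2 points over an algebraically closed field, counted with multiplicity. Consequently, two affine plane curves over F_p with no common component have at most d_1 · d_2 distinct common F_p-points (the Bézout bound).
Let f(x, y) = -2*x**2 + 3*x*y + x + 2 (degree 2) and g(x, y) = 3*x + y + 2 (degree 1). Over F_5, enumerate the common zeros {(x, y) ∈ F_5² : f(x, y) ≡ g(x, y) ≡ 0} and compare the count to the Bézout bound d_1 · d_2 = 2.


Common zeros: ∅; count = 0; Bézout bound = 2.

deg(f) = 2, deg(g) = 1, so Bézout bound = 2.
Scan x ∈ F_5. For each x, list the y ∈ F_5 with f(x, y) ≡ 0 and those with g(x, y) ≡ 0 (mod 5); the common zeros in that column are the intersection.
  x = 0: f ≡ 0 at y ∈ ∅; g ≡ 0 at y ∈ {3}; common: ∅.
  x = 1: f ≡ 0 at y ∈ {3}; g ≡ 0 at y ∈ {0}; common: ∅.
  x = 2: f ≡ 0 at y ∈ {4}; g ≡ 0 at y ∈ {2}; common: ∅.
  x = 3: f ≡ 0 at y ∈ {2}; g ≡ 0 at y ∈ {4}; common: ∅.
  x = 4: f ≡ 0 at y ∈ {3}; g ≡ 0 at y ∈ {1}; common: ∅.
Collecting: common zeros = ∅, so the count is 0.
Comparison with the Bézout bound: 0 ≤ 2 = deg(f)·deg(g), as expected for curves with no common component (the affine F_5-count falls short of the bound because intersections may lie at infinity, over extension fields, or carry multiplicity).
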